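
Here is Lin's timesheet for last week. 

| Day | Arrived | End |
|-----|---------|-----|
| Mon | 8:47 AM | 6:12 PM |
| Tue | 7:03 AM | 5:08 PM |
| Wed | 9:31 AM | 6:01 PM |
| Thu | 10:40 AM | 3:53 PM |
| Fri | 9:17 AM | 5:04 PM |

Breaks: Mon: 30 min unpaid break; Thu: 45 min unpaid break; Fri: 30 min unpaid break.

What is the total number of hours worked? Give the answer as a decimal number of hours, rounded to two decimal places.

Mon: 8:47 AM–6:12 PM = 9 h 25 min; less 30 min break → 8 h 55 min
Tue: 7:03 AM–5:08 PM = 10 h 5 min
Wed: 9:31 AM–6:01 PM = 8 h 30 min
Thu: 10:40 AM–3:53 PM = 5 h 13 min; less 45 min break → 4 h 28 min
Fri: 9:17 AM–5:04 PM = 7 h 47 min; less 30 min break → 7 h 17 min
Total: 8 h 55 min + 10 h 5 min + 8 h 30 min + 4 h 28 min + 7 h 17 min = 39 h 15 min.

39.25 hours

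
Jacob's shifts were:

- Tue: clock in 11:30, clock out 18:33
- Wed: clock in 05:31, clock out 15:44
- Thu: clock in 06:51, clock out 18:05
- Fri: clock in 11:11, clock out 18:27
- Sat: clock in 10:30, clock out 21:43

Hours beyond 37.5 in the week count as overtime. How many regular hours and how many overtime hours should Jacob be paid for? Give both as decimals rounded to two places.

Tue: 11:30–18:33 = 7 h 3 min
Wed: 05:31–15:44 = 10 h 13 min
Thu: 06:51–18:05 = 11 h 14 min
Fri: 11:11–18:27 = 7 h 16 min
Sat: 10:30–21:43 = 11 h 13 min
Total worked: 46 h 59 min = 46.98 h.
Threshold 37.5 h → overtime 9 h 29 min, regular 37 h 30 min.

Regular 37.50 hours, overtime 9.48 hours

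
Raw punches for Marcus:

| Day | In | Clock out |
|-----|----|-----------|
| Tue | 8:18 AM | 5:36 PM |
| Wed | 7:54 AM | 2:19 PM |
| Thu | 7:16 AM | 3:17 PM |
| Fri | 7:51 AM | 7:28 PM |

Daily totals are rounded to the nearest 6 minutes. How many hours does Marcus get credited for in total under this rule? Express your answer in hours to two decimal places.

35.30 hours

Tue: 8:18 AM–5:36 PM = 9 h 18 min → rounds to 9 h 18 min
Wed: 7:54 AM–2:19 PM = 6 h 25 min → rounds to 6 h 24 min
Thu: 7:16 AM–3:17 PM = 8 h 1 min → rounds to 8 h 0 min
Fri: 7:51 AM–7:28 PM = 11 h 37 min → rounds to 11 h 36 min
Total credited: 35 h 18 min.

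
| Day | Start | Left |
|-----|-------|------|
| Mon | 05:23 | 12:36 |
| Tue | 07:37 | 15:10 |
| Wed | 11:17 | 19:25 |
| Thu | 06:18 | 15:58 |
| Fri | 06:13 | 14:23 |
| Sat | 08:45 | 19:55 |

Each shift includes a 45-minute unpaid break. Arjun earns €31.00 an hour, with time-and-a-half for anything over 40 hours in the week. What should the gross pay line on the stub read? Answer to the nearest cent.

€1584.10

Mon: 05:23–12:36 = 7 h 13 min; less 45 min break → 6 h 28 min
Tue: 07:37–15:10 = 7 h 33 min; less 45 min break → 6 h 48 min
Wed: 11:17–19:25 = 8 h 8 min; less 45 min break → 7 h 23 min
Thu: 06:18–15:58 = 9 h 40 min; less 45 min break → 8 h 55 min
Fri: 06:13–14:23 = 8 h 10 min; less 45 min break → 7 h 25 min
Sat: 08:45–19:55 = 11 h 10 min; less 45 min break → 10 h 25 min
Total worked: 47 h 24 min = 2844 min.
Regular 40 h 0 min = 2400 min at €31.00/h; overtime 7 h 24 min = 444 min at €46.50/h.
Pay = (2400 × €31.00 + 444 × €46.50) ÷ 60 = €1584.10.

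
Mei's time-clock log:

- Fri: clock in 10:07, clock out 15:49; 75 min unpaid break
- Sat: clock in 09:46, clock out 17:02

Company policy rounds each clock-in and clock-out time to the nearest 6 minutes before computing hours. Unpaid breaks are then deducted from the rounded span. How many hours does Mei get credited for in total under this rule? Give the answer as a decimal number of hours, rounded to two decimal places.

Fri: in 10:07→10:06, out 15:49→15:48; 5 h 42 min − 75 min = 4 h 27 min
Sat: in 09:46→09:48, out 17:02→17:00; 7 h 12 min
Total credited: 11 h 39 min.

11.65 hours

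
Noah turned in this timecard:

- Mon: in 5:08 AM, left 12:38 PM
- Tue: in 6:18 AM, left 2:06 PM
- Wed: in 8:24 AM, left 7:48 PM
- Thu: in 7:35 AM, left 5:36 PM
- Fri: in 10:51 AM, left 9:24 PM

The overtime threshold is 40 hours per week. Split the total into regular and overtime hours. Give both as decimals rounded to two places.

Mon: 5:08 AM–12:38 PM = 7 h 30 min
Tue: 6:18 AM–2:06 PM = 7 h 48 min
Wed: 8:24 AM–7:48 PM = 11 h 24 min
Thu: 7:35 AM–5:36 PM = 10 h 1 min
Fri: 10:51 AM–9:24 PM = 10 h 33 min
Total worked: 47 h 16 min = 47.27 h.
Threshold 40 h → overtime 7 h 16 min, regular 40 h 0 min.

Regular 40.00 hours, overtime 7.27 hours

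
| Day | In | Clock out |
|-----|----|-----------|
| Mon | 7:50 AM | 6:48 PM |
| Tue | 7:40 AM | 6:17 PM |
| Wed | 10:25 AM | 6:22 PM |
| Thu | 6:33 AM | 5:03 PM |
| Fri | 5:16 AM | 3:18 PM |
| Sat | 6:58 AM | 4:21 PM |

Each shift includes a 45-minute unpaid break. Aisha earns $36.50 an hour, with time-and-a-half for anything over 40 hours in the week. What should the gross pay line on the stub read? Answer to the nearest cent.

$2278.51

Mon: 7:50 AM–6:48 PM = 10 h 58 min; less 45 min break → 10 h 13 min
Tue: 7:40 AM–6:17 PM = 10 h 37 min; less 45 min break → 9 h 52 min
Wed: 10:25 AM–6:22 PM = 7 h 57 min; less 45 min break → 7 h 12 min
Thu: 6:33 AM–5:03 PM = 10 h 30 min; less 45 min break → 9 h 45 min
Fri: 5:16 AM–3:18 PM = 10 h 2 min; less 45 min break → 9 h 17 min
Sat: 6:58 AM–4:21 PM = 9 h 23 min; less 45 min break → 8 h 38 min
Total worked: 54 h 57 min = 3297 min.
Regular 40 h 0 min = 2400 min at $36.50/h; overtime 14 h 57 min = 897 min at $54.75/h.
Pay = (2400 × $36.50 + 897 × $54.75) ÷ 60 = $2278.51.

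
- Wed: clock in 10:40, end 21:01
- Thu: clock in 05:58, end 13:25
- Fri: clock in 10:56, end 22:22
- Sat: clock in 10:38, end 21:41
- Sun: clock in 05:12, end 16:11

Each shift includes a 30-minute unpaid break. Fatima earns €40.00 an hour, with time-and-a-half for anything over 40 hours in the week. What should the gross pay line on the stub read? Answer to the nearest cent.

Wed: 10:40–21:01 = 10 h 21 min; less 30 min break → 9 h 51 min
Thu: 05:58–13:25 = 7 h 27 min; less 30 min break → 6 h 57 min
Fri: 10:56–22:22 = 11 h 26 min; less 30 min break → 10 h 56 min
Sat: 10:38–21:41 = 11 h 3 min; less 30 min break → 10 h 33 min
Sun: 05:12–16:11 = 10 h 59 min; less 30 min break → 10 h 29 min
Total worked: 48 h 46 min = 2926 min.
Regular 40 h 0 min = 2400 min at €40.00/h; overtime 8 h 46 min = 526 min at €60.00/h.
Pay = (2400 × €40.00 + 526 × €60.00) ÷ 60 = €2126.00.

€2126.00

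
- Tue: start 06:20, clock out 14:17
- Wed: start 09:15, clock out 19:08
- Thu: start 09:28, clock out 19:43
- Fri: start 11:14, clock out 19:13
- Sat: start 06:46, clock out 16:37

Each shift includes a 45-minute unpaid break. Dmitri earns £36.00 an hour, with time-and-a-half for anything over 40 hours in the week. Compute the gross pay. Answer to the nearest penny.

£1557.00

Tue: 06:20–14:17 = 7 h 57 min; less 45 min break → 7 h 12 min
Wed: 09:15–19:08 = 9 h 53 min; less 45 min break → 9 h 8 min
Thu: 09:28–19:43 = 10 h 15 min; less 45 min break → 9 h 30 min
Fri: 11:14–19:13 = 7 h 59 min; less 45 min break → 7 h 14 min
Sat: 06:46–16:37 = 9 h 51 min; less 45 min break → 9 h 6 min
Total worked: 42 h 10 min = 2530 min.
Regular 40 h 0 min = 2400 min at £36.00/h; overtime 2 h 10 min = 130 min at £54.00/h.
Pay = (2400 × £36.00 + 130 × £54.00) ÷ 60 = £1557.00.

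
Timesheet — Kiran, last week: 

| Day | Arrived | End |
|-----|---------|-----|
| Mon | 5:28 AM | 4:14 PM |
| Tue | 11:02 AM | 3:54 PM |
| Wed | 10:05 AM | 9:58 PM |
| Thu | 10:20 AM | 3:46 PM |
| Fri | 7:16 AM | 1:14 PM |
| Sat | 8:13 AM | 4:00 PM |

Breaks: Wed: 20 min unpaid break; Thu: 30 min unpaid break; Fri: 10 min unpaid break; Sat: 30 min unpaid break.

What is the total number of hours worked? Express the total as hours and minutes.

Mon: 5:28 AM–4:14 PM = 10 h 46 min
Tue: 11:02 AM–3:54 PM = 4 h 52 min
Wed: 10:05 AM–9:58 PM = 11 h 53 min; less 20 min break → 11 h 33 min
Thu: 10:20 AM–3:46 PM = 5 h 26 min; less 30 min break → 4 h 56 min
Fri: 7:16 AM–1:14 PM = 5 h 58 min; less 10 min break → 5 h 48 min
Sat: 8:13 AM–4:00 PM = 7 h 47 min; less 30 min break → 7 h 17 min
Total: 10 h 46 min + 4 h 52 min + 11 h 33 min + 4 h 56 min + 5 h 48 min + 7 h 17 min = 45 h 12 min.

45 h 12 min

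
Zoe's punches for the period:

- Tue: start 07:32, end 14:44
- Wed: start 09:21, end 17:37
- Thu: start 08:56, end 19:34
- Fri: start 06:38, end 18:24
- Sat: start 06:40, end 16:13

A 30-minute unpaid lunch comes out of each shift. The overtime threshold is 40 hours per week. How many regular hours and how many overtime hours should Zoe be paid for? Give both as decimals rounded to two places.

Tue: 07:32–14:44 = 7 h 12 min; less 30 min break → 6 h 42 min
Wed: 09:21–17:37 = 8 h 16 min; less 30 min break → 7 h 46 min
Thu: 08:56–19:34 = 10 h 38 min; less 30 min break → 10 h 8 min
Fri: 06:38–18:24 = 11 h 46 min; less 30 min break → 11 h 16 min
Sat: 06:40–16:13 = 9 h 33 min; less 30 min break → 9 h 3 min
Total worked: 44 h 55 min = 44.92 h.
Threshold 40 h → overtime 4 h 55 min, regular 40 h 0 min.

Regular 40.00 hours, overtime 4.92 hours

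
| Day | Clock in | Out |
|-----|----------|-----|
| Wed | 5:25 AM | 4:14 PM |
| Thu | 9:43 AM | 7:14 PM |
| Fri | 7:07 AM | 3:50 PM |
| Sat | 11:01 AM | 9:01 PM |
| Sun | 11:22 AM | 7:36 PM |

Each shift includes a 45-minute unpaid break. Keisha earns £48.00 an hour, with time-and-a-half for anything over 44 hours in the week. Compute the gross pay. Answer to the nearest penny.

£2089.60

Wed: 5:25 AM–4:14 PM = 10 h 49 min; less 45 min break → 10 h 4 min
Thu: 9:43 AM–7:14 PM = 9 h 31 min; less 45 min break → 8 h 46 min
Fri: 7:07 AM–3:50 PM = 8 h 43 min; less 45 min break → 7 h 58 min
Sat: 11:01 AM–9:01 PM = 10 h 0 min; less 45 min break → 9 h 15 min
Sun: 11:22 AM–7:36 PM = 8 h 14 min; less 45 min break → 7 h 29 min
Total worked: 43 h 32 min = 2612 min.
Regular 43 h 32 min = 2612 min at £48.00/h; overtime 0 h 0 min = 0 min at £72.00/h.
Pay = (2612 × £48.00 + 0 × £72.00) ÷ 60 = £2089.60.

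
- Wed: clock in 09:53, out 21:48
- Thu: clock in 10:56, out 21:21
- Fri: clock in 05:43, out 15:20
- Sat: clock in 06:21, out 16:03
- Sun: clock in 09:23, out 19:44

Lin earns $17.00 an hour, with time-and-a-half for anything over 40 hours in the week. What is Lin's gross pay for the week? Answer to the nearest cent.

$986.00

Wed: 09:53–21:48 = 11 h 55 min
Thu: 10:56–21:21 = 10 h 25 min
Fri: 05:43–15:20 = 9 h 37 min
Sat: 06:21–16:03 = 9 h 42 min
Sun: 09:23–19:44 = 10 h 21 min
Total worked: 52 h 0 min = 3120 min.
Regular 40 h 0 min = 2400 min at $17.00/h; overtime 12 h 0 min = 720 min at $25.50/h.
Pay = (2400 × $17.00 + 720 × $25.50) ÷ 60 = $986.00.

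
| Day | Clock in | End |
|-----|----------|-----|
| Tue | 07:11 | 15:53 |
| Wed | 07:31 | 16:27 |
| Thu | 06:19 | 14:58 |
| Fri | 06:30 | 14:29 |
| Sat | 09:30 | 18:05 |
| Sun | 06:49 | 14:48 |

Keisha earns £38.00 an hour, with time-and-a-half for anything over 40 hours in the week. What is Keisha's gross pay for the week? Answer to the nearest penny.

Tue: 07:11–15:53 = 8 h 42 min
Wed: 07:31–16:27 = 8 h 56 min
Thu: 06:19–14:58 = 8 h 39 min
Fri: 06:30–14:29 = 7 h 59 min
Sat: 09:30–18:05 = 8 h 35 min
Sun: 06:49–14:48 = 7 h 59 min
Total worked: 50 h 50 min = 3050 min.
Regular 40 h 0 min = 2400 min at £38.00/h; overtime 10 h 50 min = 650 min at £57.00/h.
Pay = (2400 × £38.00 + 650 × £57.00) ÷ 60 = £2137.50.

£2137.50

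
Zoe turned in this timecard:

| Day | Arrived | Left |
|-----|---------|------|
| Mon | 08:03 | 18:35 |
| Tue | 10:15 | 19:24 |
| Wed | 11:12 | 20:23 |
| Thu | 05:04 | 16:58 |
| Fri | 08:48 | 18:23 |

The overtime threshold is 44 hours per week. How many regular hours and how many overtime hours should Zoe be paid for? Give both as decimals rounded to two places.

Mon: 08:03–18:35 = 10 h 32 min
Tue: 10:15–19:24 = 9 h 9 min
Wed: 11:12–20:23 = 9 h 11 min
Thu: 05:04–16:58 = 11 h 54 min
Fri: 08:48–18:23 = 9 h 35 min
Total worked: 50 h 21 min = 50.35 h.
Threshold 44 h → overtime 6 h 21 min, regular 44 h 0 min.

Regular 44.00 hours, overtime 6.35 hours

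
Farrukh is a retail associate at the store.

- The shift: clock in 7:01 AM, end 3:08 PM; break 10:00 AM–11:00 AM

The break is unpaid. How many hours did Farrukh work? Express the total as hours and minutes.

7 h 7 min

The shift: 7:01 AM–3:08 PM = 8 h 7 min; less 60 min break → 7 h 7 min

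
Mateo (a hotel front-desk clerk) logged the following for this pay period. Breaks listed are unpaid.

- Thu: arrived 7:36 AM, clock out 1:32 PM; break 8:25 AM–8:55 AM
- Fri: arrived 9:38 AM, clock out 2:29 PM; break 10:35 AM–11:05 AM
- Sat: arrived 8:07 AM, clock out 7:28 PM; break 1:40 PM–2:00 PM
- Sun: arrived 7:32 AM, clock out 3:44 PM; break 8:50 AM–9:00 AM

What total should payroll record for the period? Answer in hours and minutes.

28 h 50 min

Thu: 7:36 AM–1:32 PM = 5 h 56 min; less 30 min break → 5 h 26 min
Fri: 9:38 AM–2:29 PM = 4 h 51 min; less 30 min break → 4 h 21 min
Sat: 8:07 AM–7:28 PM = 11 h 21 min; less 20 min break → 11 h 1 min
Sun: 7:32 AM–3:44 PM = 8 h 12 min; less 10 min break → 8 h 2 min
Total: 5 h 26 min + 4 h 21 min + 11 h 1 min + 8 h 2 min = 28 h 50 min.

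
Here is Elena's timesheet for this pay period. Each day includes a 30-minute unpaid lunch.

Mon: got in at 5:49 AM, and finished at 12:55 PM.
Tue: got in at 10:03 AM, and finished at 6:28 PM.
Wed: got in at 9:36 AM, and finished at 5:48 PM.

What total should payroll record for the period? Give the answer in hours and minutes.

22 h 13 min

Mon: 5:49 AM–12:55 PM = 7 h 6 min; less 30 min break → 6 h 36 min
Tue: 10:03 AM–6:28 PM = 8 h 25 min; less 30 min break → 7 h 55 min
Wed: 9:36 AM–5:48 PM = 8 h 12 min; less 30 min break → 7 h 42 min
Total: 6 h 36 min + 7 h 55 min + 7 h 42 min = 22 h 13 min.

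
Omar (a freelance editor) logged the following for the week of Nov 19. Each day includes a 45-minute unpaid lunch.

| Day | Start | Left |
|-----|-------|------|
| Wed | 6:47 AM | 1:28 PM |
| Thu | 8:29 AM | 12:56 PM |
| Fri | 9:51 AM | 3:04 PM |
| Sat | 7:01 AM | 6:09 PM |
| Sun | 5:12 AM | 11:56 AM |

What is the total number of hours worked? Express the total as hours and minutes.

Wed: 6:47 AM–1:28 PM = 6 h 41 min; less 45 min break → 5 h 56 min
Thu: 8:29 AM–12:56 PM = 4 h 27 min; less 45 min break → 3 h 42 min
Fri: 9:51 AM–3:04 PM = 5 h 13 min; less 45 min break → 4 h 28 min
Sat: 7:01 AM–6:09 PM = 11 h 8 min; less 45 min break → 10 h 23 min
Sun: 5:12 AM–11:56 AM = 6 h 44 min; less 45 min break → 5 h 59 min
Total: 5 h 56 min + 3 h 42 min + 4 h 28 min + 10 h 23 min + 5 h 59 min = 30 h 28 min.

30 h 28 min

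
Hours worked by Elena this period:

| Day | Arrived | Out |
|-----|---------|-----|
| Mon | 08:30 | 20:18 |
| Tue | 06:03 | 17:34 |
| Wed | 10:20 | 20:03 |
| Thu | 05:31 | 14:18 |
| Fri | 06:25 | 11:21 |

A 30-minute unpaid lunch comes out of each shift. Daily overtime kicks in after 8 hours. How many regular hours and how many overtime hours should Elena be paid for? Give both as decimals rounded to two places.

Regular 36.43 hours, overtime 7.82 hours

Mon: 08:30–20:18 = 11 h 48 min; less 30 min break → 11 h 18 min
Tue: 06:03–17:34 = 11 h 31 min; less 30 min break → 11 h 1 min
Wed: 10:20–20:03 = 9 h 43 min; less 30 min break → 9 h 13 min
Thu: 05:31–14:18 = 8 h 47 min; less 30 min break → 8 h 17 min
Fri: 06:25–11:21 = 4 h 56 min; less 30 min break → 4 h 26 min
Mon reg 8 h 0 min / OT 3 h 18 min; Tue reg 8 h 0 min / OT 3 h 1 min; Wed reg 8 h 0 min / OT 1 h 13 min; Thu reg 8 h 0 min / OT 0 h 17 min; Fri reg 4 h 26 min / OT 0 h 0 min.
Totals: regular 36 h 26 min, overtime 7 h 49 min.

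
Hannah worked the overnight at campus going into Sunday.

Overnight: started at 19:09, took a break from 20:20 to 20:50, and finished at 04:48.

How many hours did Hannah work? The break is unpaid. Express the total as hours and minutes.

Overnight: 19:09 → midnight = 4 h 51 min; midnight → 04:48 = 4 h 48 min; span 9 h 39 min; less 30 min break → 9 h 9 min

9 h 9 min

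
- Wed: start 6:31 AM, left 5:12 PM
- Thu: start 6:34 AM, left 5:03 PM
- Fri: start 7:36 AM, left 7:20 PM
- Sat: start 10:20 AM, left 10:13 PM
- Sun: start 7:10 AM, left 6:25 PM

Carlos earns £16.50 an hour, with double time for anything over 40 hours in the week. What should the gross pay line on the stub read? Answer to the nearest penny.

£1189.10

Wed: 6:31 AM–5:12 PM = 10 h 41 min
Thu: 6:34 AM–5:03 PM = 10 h 29 min
Fri: 7:36 AM–7:20 PM = 11 h 44 min
Sat: 10:20 AM–10:13 PM = 11 h 53 min
Sun: 7:10 AM–6:25 PM = 11 h 15 min
Total worked: 56 h 2 min = 3362 min.
Regular 40 h 0 min = 2400 min at £16.50/h; overtime 16 h 2 min = 962 min at £33.00/h.
Pay = (2400 × £16.50 + 962 × £33.00) ÷ 60 = £1189.10.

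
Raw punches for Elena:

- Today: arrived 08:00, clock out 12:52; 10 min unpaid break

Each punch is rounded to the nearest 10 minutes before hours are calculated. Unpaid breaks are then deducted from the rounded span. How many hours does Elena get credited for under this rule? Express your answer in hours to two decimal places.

4.67 hours

Today: in 08:00→08:00, out 12:52→12:50; 4 h 50 min − 10 min = 4 h 40 min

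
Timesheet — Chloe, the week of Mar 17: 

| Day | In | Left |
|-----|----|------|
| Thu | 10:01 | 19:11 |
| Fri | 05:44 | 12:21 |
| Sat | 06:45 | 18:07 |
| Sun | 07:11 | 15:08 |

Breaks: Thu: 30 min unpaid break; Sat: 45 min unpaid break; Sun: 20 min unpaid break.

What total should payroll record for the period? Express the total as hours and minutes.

33 h 31 min

Thu: 10:01–19:11 = 9 h 10 min; less 30 min break → 8 h 40 min
Fri: 05:44–12:21 = 6 h 37 min
Sat: 06:45–18:07 = 11 h 22 min; less 45 min break → 10 h 37 min
Sun: 07:11–15:08 = 7 h 57 min; less 20 min break → 7 h 37 min
Total: 8 h 40 min + 6 h 37 min + 10 h 37 min + 7 h 37 min = 33 h 31 min.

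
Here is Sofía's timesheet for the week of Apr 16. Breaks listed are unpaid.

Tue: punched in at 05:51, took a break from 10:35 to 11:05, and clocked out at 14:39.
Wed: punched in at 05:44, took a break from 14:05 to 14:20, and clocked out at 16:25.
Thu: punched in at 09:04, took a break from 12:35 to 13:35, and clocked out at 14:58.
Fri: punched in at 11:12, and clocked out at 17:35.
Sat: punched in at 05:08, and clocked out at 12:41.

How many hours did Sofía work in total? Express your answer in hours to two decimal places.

37.57 hours

Tue: 05:51–14:39 = 8 h 48 min; less 30 min break → 8 h 18 min
Wed: 05:44–16:25 = 10 h 41 min; less 15 min break → 10 h 26 min
Thu: 09:04–14:58 = 5 h 54 min; less 60 min break → 4 h 54 min
Fri: 11:12–17:35 = 6 h 23 min
Sat: 05:08–12:41 = 7 h 33 min
Total: 8 h 18 min + 10 h 26 min + 4 h 54 min + 6 h 23 min + 7 h 33 min = 37 h 34 min.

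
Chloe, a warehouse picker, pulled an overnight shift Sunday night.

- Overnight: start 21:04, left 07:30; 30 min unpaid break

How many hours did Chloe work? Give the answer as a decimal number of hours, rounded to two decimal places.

9.93 hours

Overnight: 21:04 → midnight = 2 h 56 min; midnight → 07:30 = 7 h 30 min; span 10 h 26 min; less 30 min break → 9 h 56 min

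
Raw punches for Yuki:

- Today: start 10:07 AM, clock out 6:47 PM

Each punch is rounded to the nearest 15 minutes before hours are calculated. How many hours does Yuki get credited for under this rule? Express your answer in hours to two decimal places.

Today: in 10:07 AM→10:00 AM, out 6:47 PM→6:45 PM; 8 h 45 min

8.75 hours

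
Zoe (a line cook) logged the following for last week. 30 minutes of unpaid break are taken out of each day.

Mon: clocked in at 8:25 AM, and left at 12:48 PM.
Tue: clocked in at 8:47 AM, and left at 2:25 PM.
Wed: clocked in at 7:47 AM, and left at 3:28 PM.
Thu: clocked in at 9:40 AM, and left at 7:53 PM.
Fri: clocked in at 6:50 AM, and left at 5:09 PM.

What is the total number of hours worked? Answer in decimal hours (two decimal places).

35.73 hours

Mon: 8:25 AM–12:48 PM = 4 h 23 min; less 30 min break → 3 h 53 min
Tue: 8:47 AM–2:25 PM = 5 h 38 min; less 30 min break → 5 h 8 min
Wed: 7:47 AM–3:28 PM = 7 h 41 min; less 30 min break → 7 h 11 min
Thu: 9:40 AM–7:53 PM = 10 h 13 min; less 30 min break → 9 h 43 min
Fri: 6:50 AM–5:09 PM = 10 h 19 min; less 30 min break → 9 h 49 min
Total: 3 h 53 min + 5 h 8 min + 7 h 11 min + 9 h 43 min + 9 h 49 min = 35 h 44 min.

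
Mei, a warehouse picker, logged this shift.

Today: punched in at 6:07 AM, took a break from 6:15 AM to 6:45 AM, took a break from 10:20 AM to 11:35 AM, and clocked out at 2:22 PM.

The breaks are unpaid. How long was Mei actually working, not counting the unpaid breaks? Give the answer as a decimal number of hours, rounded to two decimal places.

Today: 6:07 AM–2:22 PM = 8 h 15 min; less 105 min break → 6 h 30 min

6.50 hours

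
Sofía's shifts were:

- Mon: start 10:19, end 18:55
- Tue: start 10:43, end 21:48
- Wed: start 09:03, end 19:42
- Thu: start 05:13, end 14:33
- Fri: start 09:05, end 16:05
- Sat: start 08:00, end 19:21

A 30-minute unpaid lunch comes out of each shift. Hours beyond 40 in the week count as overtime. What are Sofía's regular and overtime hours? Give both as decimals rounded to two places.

Mon: 10:19–18:55 = 8 h 36 min; less 30 min break → 8 h 6 min
Tue: 10:43–21:48 = 11 h 5 min; less 30 min break → 10 h 35 min
Wed: 09:03–19:42 = 10 h 39 min; less 30 min break → 10 h 9 min
Thu: 05:13–14:33 = 9 h 20 min; less 30 min break → 8 h 50 min
Fri: 09:05–16:05 = 7 h 0 min; less 30 min break → 6 h 30 min
Sat: 08:00–19:21 = 11 h 21 min; less 30 min break → 10 h 51 min
Total worked: 55 h 1 min = 55.02 h.
Threshold 40 h → overtime 15 h 1 min, regular 40 h 0 min.

Regular 40.00 hours, overtime 15.02 hours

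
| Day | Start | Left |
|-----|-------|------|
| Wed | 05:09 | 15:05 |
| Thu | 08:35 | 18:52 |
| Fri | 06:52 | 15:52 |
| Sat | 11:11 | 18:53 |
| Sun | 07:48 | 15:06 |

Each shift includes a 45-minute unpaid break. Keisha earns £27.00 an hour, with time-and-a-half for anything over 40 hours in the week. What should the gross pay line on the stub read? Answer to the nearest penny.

£1098.90

Wed: 05:09–15:05 = 9 h 56 min; less 45 min break → 9 h 11 min
Thu: 08:35–18:52 = 10 h 17 min; less 45 min break → 9 h 32 min
Fri: 06:52–15:52 = 9 h 0 min; less 45 min break → 8 h 15 min
Sat: 11:11–18:53 = 7 h 42 min; less 45 min break → 6 h 57 min
Sun: 07:48–15:06 = 7 h 18 min; less 45 min break → 6 h 33 min
Total worked: 40 h 28 min = 2428 min.
Regular 40 h 0 min = 2400 min at £27.00/h; overtime 0 h 28 min = 28 min at £40.50/h.
Pay = (2400 × £27.00 + 28 × £40.50) ÷ 60 = £1098.90.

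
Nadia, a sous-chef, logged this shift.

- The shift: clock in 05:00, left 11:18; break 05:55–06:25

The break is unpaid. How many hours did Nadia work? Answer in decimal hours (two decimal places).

5.80 hours

The shift: 05:00–11:18 = 6 h 18 min; less 30 min break → 5 h 48 min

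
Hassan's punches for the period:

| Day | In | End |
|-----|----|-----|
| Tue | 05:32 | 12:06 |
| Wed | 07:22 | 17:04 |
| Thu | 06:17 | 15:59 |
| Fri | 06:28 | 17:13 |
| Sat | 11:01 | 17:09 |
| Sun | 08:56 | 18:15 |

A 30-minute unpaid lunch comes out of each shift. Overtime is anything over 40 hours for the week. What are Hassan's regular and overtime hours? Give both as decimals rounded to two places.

Regular 40.00 hours, overtime 9.17 hours

Tue: 05:32–12:06 = 6 h 34 min; less 30 min break → 6 h 4 min
Wed: 07:22–17:04 = 9 h 42 min; less 30 min break → 9 h 12 min
Thu: 06:17–15:59 = 9 h 42 min; less 30 min break → 9 h 12 min
Fri: 06:28–17:13 = 10 h 45 min; less 30 min break → 10 h 15 min
Sat: 11:01–17:09 = 6 h 8 min; less 30 min break → 5 h 38 min
Sun: 08:56–18:15 = 9 h 19 min; less 30 min break → 8 h 49 min
Total worked: 49 h 10 min = 49.17 h.
Threshold 40 h → overtime 9 h 10 min, regular 40 h 0 min.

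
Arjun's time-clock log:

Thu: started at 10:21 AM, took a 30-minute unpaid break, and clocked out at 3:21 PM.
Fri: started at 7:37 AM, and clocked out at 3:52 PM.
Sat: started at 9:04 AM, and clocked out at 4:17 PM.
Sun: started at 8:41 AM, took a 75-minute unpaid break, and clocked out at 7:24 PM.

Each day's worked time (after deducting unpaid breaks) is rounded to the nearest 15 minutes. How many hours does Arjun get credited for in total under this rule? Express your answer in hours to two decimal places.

Thu: 10:21 AM–3:21 PM = 5 h 0 min − 30 min = 4 h 30 min → rounds to 4 h 30 min
Fri: 7:37 AM–3:52 PM = 8 h 15 min → rounds to 8 h 15 min
Sat: 9:04 AM–4:17 PM = 7 h 13 min → rounds to 7 h 15 min
Sun: 8:41 AM–7:24 PM = 10 h 43 min − 75 min = 9 h 28 min → rounds to 9 h 30 min
Total credited: 29 h 30 min.

29.50 hours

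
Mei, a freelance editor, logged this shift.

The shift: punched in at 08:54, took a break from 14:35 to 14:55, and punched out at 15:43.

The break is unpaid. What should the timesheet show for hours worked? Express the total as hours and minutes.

The shift: 08:54–15:43 = 6 h 49 min; less 20 min break → 6 h 29 min

6 h 29 min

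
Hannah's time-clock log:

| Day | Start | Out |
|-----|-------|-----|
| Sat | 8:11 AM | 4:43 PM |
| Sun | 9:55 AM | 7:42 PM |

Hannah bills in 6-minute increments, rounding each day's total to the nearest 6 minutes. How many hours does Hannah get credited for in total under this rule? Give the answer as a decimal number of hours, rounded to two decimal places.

Sat: 8:11 AM–4:43 PM = 8 h 32 min → rounds to 8 h 30 min
Sun: 9:55 AM–7:42 PM = 9 h 47 min → rounds to 9 h 48 min
Total credited: 18 h 18 min.

18.30 hours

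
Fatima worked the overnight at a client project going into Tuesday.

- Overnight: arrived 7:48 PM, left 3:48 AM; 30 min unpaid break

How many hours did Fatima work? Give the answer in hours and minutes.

Overnight: 7:48 PM → midnight = 4 h 12 min; midnight → 3:48 AM = 3 h 48 min; span 8 h 0 min; less 30 min break → 7 h 30 min

7 h 30 min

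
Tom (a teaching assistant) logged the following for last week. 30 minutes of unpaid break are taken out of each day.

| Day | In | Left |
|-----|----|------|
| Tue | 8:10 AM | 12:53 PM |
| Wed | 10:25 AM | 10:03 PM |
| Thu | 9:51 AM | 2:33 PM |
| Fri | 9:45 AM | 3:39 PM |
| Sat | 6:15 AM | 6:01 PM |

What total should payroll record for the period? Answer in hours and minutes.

36 h 13 min

Tue: 8:10 AM–12:53 PM = 4 h 43 min; less 30 min break → 4 h 13 min
Wed: 10:25 AM–10:03 PM = 11 h 38 min; less 30 min break → 11 h 8 min
Thu: 9:51 AM–2:33 PM = 4 h 42 min; less 30 min break → 4 h 12 min
Fri: 9:45 AM–3:39 PM = 5 h 54 min; less 30 min break → 5 h 24 min
Sat: 6:15 AM–6:01 PM = 11 h 46 min; less 30 min break → 11 h 16 min
Total: 4 h 13 min + 11 h 8 min + 4 h 12 min + 5 h 24 min + 11 h 16 min = 36 h 13 min.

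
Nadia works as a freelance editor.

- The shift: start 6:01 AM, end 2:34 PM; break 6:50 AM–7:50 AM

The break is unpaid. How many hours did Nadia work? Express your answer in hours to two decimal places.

7.55 hours

The shift: 6:01 AM–2:34 PM = 8 h 33 min; less 60 min break → 7 h 33 min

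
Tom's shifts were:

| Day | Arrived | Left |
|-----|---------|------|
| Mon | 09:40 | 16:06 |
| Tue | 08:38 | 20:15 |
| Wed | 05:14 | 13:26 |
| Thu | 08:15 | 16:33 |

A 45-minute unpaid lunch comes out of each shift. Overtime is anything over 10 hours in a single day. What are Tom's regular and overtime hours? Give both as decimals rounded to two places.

Mon: 09:40–16:06 = 6 h 26 min; less 45 min break → 5 h 41 min
Tue: 08:38–20:15 = 11 h 37 min; less 45 min break → 10 h 52 min
Wed: 05:14–13:26 = 8 h 12 min; less 45 min break → 7 h 27 min
Thu: 08:15–16:33 = 8 h 18 min; less 45 min break → 7 h 33 min
Mon reg 5 h 41 min / OT 0 h 0 min; Tue reg 10 h 0 min / OT 0 h 52 min; Wed reg 7 h 27 min / OT 0 h 0 min; Thu reg 7 h 33 min / OT 0 h 0 min.
Totals: regular 30 h 41 min, overtime 0 h 52 min.

Regular 30.68 hours, overtime 0.87 hours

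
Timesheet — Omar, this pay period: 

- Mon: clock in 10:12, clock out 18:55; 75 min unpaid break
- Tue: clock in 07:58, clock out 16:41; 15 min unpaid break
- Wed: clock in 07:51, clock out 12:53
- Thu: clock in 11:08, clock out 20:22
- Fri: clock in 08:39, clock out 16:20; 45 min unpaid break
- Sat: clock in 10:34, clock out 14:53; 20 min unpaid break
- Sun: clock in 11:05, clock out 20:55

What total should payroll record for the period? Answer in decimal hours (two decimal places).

50.95 hours

Mon: 10:12–18:55 = 8 h 43 min; less 75 min break → 7 h 28 min
Tue: 07:58–16:41 = 8 h 43 min; less 15 min break → 8 h 28 min
Wed: 07:51–12:53 = 5 h 2 min
Thu: 11:08–20:22 = 9 h 14 min
Fri: 08:39–16:20 = 7 h 41 min; less 45 min break → 6 h 56 min
Sat: 10:34–14:53 = 4 h 19 min; less 20 min break → 3 h 59 min
Sun: 11:05–20:55 = 9 h 50 min
Total: 7 h 28 min + 8 h 28 min + 5 h 2 min + 9 h 14 min + 6 h 56 min + 3 h 59 min + 9 h 50 min = 50 h 57 min.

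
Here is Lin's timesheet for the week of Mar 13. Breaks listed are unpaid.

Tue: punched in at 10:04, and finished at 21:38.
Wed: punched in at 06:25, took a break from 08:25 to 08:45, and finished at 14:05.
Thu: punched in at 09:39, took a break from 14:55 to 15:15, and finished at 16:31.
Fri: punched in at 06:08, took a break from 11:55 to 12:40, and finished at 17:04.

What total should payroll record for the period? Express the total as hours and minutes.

Tue: 10:04–21:38 = 11 h 34 min
Wed: 06:25–14:05 = 7 h 40 min; less 20 min break → 7 h 20 min
Thu: 09:39–16:31 = 6 h 52 min; less 20 min break → 6 h 32 min
Fri: 06:08–17:04 = 10 h 56 min; less 45 min break → 10 h 11 min
Total: 11 h 34 min + 7 h 20 min + 6 h 32 min + 10 h 11 min = 35 h 37 min.

35 h 37 min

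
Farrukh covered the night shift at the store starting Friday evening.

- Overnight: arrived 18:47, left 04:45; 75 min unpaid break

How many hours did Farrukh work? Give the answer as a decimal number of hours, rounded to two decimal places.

Overnight: 18:47 → midnight = 5 h 13 min; midnight → 04:45 = 4 h 45 min; span 9 h 58 min; less 75 min break → 8 h 43 min

8.72 hours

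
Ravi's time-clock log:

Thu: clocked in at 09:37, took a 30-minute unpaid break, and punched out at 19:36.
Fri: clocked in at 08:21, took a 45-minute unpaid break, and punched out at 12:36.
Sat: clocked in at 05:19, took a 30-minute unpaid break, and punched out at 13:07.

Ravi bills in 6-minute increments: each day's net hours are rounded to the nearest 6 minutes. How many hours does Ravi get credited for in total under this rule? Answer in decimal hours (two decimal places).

20.30 hours

Thu: 09:37–19:36 = 9 h 59 min − 30 min = 9 h 29 min → rounds to 9 h 30 min
Fri: 08:21–12:36 = 4 h 15 min − 45 min = 3 h 30 min → rounds to 3 h 30 min
Sat: 05:19–13:07 = 7 h 48 min − 30 min = 7 h 18 min → rounds to 7 h 18 min
Total credited: 20 h 18 min.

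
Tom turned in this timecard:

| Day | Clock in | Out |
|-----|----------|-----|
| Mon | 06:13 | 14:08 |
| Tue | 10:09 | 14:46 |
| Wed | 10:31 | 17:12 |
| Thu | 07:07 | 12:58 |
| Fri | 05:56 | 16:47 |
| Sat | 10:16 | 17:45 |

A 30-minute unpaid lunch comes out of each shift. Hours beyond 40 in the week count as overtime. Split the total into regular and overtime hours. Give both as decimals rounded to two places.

Mon: 06:13–14:08 = 7 h 55 min; less 30 min break → 7 h 25 min
Tue: 10:09–14:46 = 4 h 37 min; less 30 min break → 4 h 7 min
Wed: 10:31–17:12 = 6 h 41 min; less 30 min break → 6 h 11 min
Thu: 07:07–12:58 = 5 h 51 min; less 30 min break → 5 h 21 min
Fri: 05:56–16:47 = 10 h 51 min; less 30 min break → 10 h 21 min
Sat: 10:16–17:45 = 7 h 29 min; less 30 min break → 6 h 59 min
Total worked: 40 h 24 min = 40.40 h.
Threshold 40 h → overtime 0 h 24 min, regular 40 h 0 min.

Regular 40.00 hours, overtime 0.40 hours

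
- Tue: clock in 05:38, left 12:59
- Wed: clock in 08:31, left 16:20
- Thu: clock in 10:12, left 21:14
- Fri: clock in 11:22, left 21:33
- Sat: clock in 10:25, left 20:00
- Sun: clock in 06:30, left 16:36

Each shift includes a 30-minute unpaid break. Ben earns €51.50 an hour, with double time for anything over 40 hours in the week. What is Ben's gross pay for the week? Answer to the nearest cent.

Tue: 05:38–12:59 = 7 h 21 min; less 30 min break → 6 h 51 min
Wed: 08:31–16:20 = 7 h 49 min; less 30 min break → 7 h 19 min
Thu: 10:12–21:14 = 11 h 2 min; less 30 min break → 10 h 32 min
Fri: 11:22–21:33 = 10 h 11 min; less 30 min break → 9 h 41 min
Sat: 10:25–20:00 = 9 h 35 min; less 30 min break → 9 h 5 min
Sun: 06:30–16:36 = 10 h 6 min; less 30 min break → 9 h 36 min
Total worked: 53 h 4 min = 3184 min.
Regular 40 h 0 min = 2400 min at €51.50/h; overtime 13 h 4 min = 784 min at €103.00/h.
Pay = (2400 × €51.50 + 784 × €103.00) ÷ 60 = €3405.87.

€3405.87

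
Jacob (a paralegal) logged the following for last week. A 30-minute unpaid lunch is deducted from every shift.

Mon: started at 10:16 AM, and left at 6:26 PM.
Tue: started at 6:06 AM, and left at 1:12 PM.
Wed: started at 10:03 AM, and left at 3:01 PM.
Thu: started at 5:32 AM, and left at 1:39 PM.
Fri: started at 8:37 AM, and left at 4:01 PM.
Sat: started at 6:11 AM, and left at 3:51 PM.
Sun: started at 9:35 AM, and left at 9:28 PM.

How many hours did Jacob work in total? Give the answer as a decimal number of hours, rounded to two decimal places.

53.80 hours

Mon: 10:16 AM–6:26 PM = 8 h 10 min; less 30 min break → 7 h 40 min
Tue: 6:06 AM–1:12 PM = 7 h 6 min; less 30 min break → 6 h 36 min
Wed: 10:03 AM–3:01 PM = 4 h 58 min; less 30 min break → 4 h 28 min
Thu: 5:32 AM–1:39 PM = 8 h 7 min; less 30 min break → 7 h 37 min
Fri: 8:37 AM–4:01 PM = 7 h 24 min; less 30 min break → 6 h 54 min
Sat: 6:11 AM–3:51 PM = 9 h 40 min; less 30 min break → 9 h 10 min
Sun: 9:35 AM–9:28 PM = 11 h 53 min; less 30 min break → 11 h 23 min
Total: 7 h 40 min + 6 h 36 min + 4 h 28 min + 7 h 37 min + 6 h 54 min + 9 h 10 min + 11 h 23 min = 53 h 48 min.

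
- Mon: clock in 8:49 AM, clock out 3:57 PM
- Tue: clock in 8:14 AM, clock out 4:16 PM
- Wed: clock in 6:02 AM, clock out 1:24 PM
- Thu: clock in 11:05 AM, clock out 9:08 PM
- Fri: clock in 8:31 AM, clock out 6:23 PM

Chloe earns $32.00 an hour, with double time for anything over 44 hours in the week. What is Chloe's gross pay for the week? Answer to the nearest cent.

$1358.40

Mon: 8:49 AM–3:57 PM = 7 h 8 min
Tue: 8:14 AM–4:16 PM = 8 h 2 min
Wed: 6:02 AM–1:24 PM = 7 h 22 min
Thu: 11:05 AM–9:08 PM = 10 h 3 min
Fri: 8:31 AM–6:23 PM = 9 h 52 min
Total worked: 42 h 27 min = 2547 min.
Regular 42 h 27 min = 2547 min at $32.00/h; overtime 0 h 0 min = 0 min at $64.00/h.
Pay = (2547 × $32.00 + 0 × $64.00) ÷ 60 = $1358.40.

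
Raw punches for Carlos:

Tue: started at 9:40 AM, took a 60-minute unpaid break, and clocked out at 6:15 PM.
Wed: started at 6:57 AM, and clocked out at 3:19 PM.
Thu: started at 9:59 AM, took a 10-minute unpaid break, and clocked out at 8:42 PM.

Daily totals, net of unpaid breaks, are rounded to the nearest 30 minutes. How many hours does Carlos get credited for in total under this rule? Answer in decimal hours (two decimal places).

26.50 hours

Tue: 9:40 AM–6:15 PM = 8 h 35 min − 60 min = 7 h 35 min → rounds to 7 h 30 min
Wed: 6:57 AM–3:19 PM = 8 h 22 min → rounds to 8 h 30 min
Thu: 9:59 AM–8:42 PM = 10 h 43 min − 10 min = 10 h 33 min → rounds to 10 h 30 min
Total credited: 26 h 30 min.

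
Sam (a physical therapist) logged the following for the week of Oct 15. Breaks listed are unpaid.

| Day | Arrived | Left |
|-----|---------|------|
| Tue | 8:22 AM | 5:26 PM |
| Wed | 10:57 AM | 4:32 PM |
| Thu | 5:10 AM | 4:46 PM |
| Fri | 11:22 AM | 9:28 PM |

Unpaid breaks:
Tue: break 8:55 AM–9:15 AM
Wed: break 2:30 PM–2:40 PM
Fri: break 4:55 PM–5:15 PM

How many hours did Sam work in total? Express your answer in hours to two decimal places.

35.52 hours

Tue: 8:22 AM–5:26 PM = 9 h 4 min; less 20 min break → 8 h 44 min
Wed: 10:57 AM–4:32 PM = 5 h 35 min; less 10 min break → 5 h 25 min
Thu: 5:10 AM–4:46 PM = 11 h 36 min
Fri: 11:22 AM–9:28 PM = 10 h 6 min; less 20 min break → 9 h 46 min
Total: 8 h 44 min + 5 h 25 min + 11 h 36 min + 9 h 46 min = 35 h 31 min.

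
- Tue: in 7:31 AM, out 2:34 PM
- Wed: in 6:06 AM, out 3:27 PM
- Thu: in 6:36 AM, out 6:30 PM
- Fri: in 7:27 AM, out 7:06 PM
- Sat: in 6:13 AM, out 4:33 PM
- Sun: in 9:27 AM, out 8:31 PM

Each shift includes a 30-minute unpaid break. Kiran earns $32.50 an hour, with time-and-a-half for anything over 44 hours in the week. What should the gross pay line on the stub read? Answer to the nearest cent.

$2129.56

Tue: 7:31 AM–2:34 PM = 7 h 3 min; less 30 min break → 6 h 33 min
Wed: 6:06 AM–3:27 PM = 9 h 21 min; less 30 min break → 8 h 51 min
Thu: 6:36 AM–6:30 PM = 11 h 54 min; less 30 min break → 11 h 24 min
Fri: 7:27 AM–7:06 PM = 11 h 39 min; less 30 min break → 11 h 9 min
Sat: 6:13 AM–4:33 PM = 10 h 20 min; less 30 min break → 9 h 50 min
Sun: 9:27 AM–8:31 PM = 11 h 4 min; less 30 min break → 10 h 34 min
Total worked: 58 h 21 min = 3501 min.
Regular 44 h 0 min = 2640 min at $32.50/h; overtime 14 h 21 min = 861 min at $48.75/h.
Pay = (2640 × $32.50 + 861 × $48.75) ÷ 60 = $2129.56.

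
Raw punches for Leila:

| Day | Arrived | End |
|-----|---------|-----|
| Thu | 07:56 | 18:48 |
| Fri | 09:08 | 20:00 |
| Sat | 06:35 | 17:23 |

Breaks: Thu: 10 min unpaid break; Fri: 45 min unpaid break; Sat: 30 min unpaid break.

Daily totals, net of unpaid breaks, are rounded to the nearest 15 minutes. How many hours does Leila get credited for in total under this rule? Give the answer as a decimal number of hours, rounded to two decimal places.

Thu: 07:56–18:48 = 10 h 52 min − 10 min = 10 h 42 min → rounds to 10 h 45 min
Fri: 09:08–20:00 = 10 h 52 min − 45 min = 10 h 7 min → rounds to 10 h 0 min
Sat: 06:35–17:23 = 10 h 48 min − 30 min = 10 h 18 min → rounds to 10 h 15 min
Total credited: 31 h 0 min.

31.00 hours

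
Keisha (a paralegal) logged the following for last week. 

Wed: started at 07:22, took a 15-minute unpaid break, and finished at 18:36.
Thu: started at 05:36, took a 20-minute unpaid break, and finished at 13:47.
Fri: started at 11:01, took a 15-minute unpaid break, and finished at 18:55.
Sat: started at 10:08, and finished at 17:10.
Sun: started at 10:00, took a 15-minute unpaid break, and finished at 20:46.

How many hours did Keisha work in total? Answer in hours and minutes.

Wed: 07:22–18:36 = 11 h 14 min; less 15 min break → 10 h 59 min
Thu: 05:36–13:47 = 8 h 11 min; less 20 min break → 7 h 51 min
Fri: 11:01–18:55 = 7 h 54 min; less 15 min break → 7 h 39 min
Sat: 10:08–17:10 = 7 h 2 min
Sun: 10:00–20:46 = 10 h 46 min; less 15 min break → 10 h 31 min
Total: 10 h 59 min + 7 h 51 min + 7 h 39 min + 7 h 2 min + 10 h 31 min = 44 h 2 min.

44 h 2 min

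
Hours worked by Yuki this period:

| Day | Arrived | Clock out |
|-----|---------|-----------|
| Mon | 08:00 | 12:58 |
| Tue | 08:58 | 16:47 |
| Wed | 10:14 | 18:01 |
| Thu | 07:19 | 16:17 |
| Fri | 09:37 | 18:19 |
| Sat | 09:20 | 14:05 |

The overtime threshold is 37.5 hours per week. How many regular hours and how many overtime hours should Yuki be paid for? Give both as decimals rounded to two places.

Regular 37.50 hours, overtime 5.48 hours

Mon: 08:00–12:58 = 4 h 58 min
Tue: 08:58–16:47 = 7 h 49 min
Wed: 10:14–18:01 = 7 h 47 min
Thu: 07:19–16:17 = 8 h 58 min
Fri: 09:37–18:19 = 8 h 42 min
Sat: 09:20–14:05 = 4 h 45 min
Total worked: 42 h 59 min = 42.98 h.
Threshold 37.5 h → overtime 5 h 29 min, regular 37 h 30 min.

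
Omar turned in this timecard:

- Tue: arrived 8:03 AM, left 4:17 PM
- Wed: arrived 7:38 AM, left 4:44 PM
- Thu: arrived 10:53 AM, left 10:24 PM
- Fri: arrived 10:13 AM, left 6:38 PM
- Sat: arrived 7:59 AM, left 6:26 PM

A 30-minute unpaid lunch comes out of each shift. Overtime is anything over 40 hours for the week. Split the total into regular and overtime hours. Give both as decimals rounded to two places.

Regular 40.00 hours, overtime 5.22 hours

Tue: 8:03 AM–4:17 PM = 8 h 14 min; less 30 min break → 7 h 44 min
Wed: 7:38 AM–4:44 PM = 9 h 6 min; less 30 min break → 8 h 36 min
Thu: 10:53 AM–10:24 PM = 11 h 31 min; less 30 min break → 11 h 1 min
Fri: 10:13 AM–6:38 PM = 8 h 25 min; less 30 min break → 7 h 55 min
Sat: 7:59 AM–6:26 PM = 10 h 27 min; less 30 min break → 9 h 57 min
Total worked: 45 h 13 min = 45.22 h.
Threshold 40 h → overtime 5 h 13 min, regular 40 h 0 min.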